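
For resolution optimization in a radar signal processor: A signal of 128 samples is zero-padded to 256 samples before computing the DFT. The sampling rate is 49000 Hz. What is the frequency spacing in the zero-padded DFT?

Original DFT: N = 128, resolution = f_s/N = 49000/128 = 6125/16 Hz
Zero-padded DFT: N = 256, resolution = f_s/N = 49000/256 = 6125/32 Hz
Zero-padding interpolates the spectrum (finer frequency grid)
but does NOT improve the true spectral resolution (ability to resolve close frequencies).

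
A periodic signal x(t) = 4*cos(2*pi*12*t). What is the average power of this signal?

Average power of A*cos(wt) is A^2/2.
P = 4^2 / 2 = 16/2 = 8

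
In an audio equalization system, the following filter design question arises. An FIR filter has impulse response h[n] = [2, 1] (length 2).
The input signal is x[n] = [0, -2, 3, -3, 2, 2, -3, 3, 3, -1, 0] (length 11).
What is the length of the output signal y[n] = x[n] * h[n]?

For linear convolution, the output length is:
len(y) = len(x) + len(h) - 1 = 11 + 2 - 1 = 12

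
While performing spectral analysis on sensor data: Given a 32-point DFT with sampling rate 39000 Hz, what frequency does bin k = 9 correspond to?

The frequency of DFT bin k is: f_k = k * f_s / N
f_9 = 9 * 39000 / 32 = 43875/4 Hz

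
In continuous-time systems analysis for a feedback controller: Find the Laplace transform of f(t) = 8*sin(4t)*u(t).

Standard pair: sin(wt)*u(t) <-> w/(s^2+w^2)
With w = 4: L{8*sin(4t)*u(t)} = 32/(s^2+16)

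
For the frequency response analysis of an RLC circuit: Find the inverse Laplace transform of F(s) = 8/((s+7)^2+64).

Standard pair: w/((s+a)^2+w^2) <-> e^(-at)*sin(wt)*u(t)
With a=7, w=8: f(t) = e^(-7t)*sin(8t)*u(t)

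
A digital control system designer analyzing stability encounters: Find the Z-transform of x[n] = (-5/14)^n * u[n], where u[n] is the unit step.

The Z-transform of a^n * u[n] is z/(z-a) for |z| > |a|.
Here a = -5/14, so X(z) = z/(z - (-5/14)) = 14z/(14z + 5)
ROC: |z| > 5/14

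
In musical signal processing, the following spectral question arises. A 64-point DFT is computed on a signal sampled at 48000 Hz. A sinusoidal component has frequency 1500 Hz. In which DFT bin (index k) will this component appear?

DFT frequency resolution = f_s/N = 48000/64 = 750 Hz
Bin index k = f_signal / resolution = 1500 / 750 = 2
The signal frequency 1500 Hz falls in DFT bin k = 2.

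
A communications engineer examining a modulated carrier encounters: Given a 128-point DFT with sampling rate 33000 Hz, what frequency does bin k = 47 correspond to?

The frequency of DFT bin k is: f_k = k * f_s / N
f_47 = 47 * 33000 / 128 = 193875/16 Hz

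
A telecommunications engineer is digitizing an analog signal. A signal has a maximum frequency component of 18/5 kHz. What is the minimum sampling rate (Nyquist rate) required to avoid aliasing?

By the Nyquist-Shannon sampling theorem,
the minimum sampling rate (Nyquist rate) must be at least 2 * f_max.
Nyquist rate = 2 * 18/5 kHz = 36/5 kHz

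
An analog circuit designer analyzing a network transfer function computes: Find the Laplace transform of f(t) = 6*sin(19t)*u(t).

Standard pair: sin(wt)*u(t) <-> w/(s^2+w^2)
With w = 19: L{6*sin(19t)*u(t)} = 114/(s^2+361)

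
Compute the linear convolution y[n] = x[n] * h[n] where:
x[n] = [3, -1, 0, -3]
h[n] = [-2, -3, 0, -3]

y[n] = sum_k x[k]*h[n-k]. Output length = len(x) + len(h) - 1 = 4 + 4 - 1 = 7.
y[0] = 3*-2 = -6
y[1] = -1*-2 + 3*-3 = -7
y[2] = 0*-2 + -1*-3 + 3*0 = 3
y[3] = -3*-2 + 0*-3 + -1*0 + 3*-3 = -3
y[4] = -3*-3 + 0*0 + -1*-3 = 12
y[5] = -3*0 + 0*-3 = 0
y[6] = -3*-3 = 9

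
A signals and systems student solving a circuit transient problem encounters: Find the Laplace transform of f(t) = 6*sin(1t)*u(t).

Standard pair: sin(wt)*u(t) <-> w/(s^2+w^2)
With w = 1: L{6*sin(1t)*u(t)} = 6/(s^2+1)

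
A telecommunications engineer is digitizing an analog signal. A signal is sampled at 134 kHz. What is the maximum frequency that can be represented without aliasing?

The maximum frequency that can be represented without aliasing
is the Nyquist frequency: f_max = f_s / 2 = 134 kHz / 2 = 67 kHz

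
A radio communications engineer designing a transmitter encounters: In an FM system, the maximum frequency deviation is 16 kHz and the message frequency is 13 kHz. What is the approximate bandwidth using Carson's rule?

Carson's rule: BW = 2*(delta_f + f_m)
= 2*(16 + 13) kHz = 58 kHz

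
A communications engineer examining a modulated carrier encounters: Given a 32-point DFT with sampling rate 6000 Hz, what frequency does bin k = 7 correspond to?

The frequency of DFT bin k is: f_k = k * f_s / N
f_7 = 7 * 6000 / 32 = 2625/2 Hz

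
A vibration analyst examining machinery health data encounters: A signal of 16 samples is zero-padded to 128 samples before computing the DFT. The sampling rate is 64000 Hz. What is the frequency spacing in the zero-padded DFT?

Original DFT: N = 16, resolution = f_s/N = 64000/16 = 4000 Hz
Zero-padded DFT: N = 128, resolution = f_s/N = 64000/128 = 500 Hz
Zero-padding interpolates the spectrum (finer frequency grid)
but does NOT improve the true spectral resolution (ability to resolve close frequencies).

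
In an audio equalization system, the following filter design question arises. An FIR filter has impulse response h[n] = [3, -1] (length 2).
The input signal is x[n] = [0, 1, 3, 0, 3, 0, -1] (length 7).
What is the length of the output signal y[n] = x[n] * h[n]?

For linear convolution, the output length is:
len(y) = len(x) + len(h) - 1 = 7 + 2 - 1 = 8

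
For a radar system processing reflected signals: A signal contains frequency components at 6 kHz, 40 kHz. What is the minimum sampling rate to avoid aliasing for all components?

The highest frequency component is f_max = 40 kHz.
Nyquist rate = 2 * f_max = 2 * 40 kHz = 80 kHz.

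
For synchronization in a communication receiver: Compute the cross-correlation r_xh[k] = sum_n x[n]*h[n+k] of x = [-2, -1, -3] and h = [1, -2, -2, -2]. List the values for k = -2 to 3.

Both sequences indexed from 0 and zero outside their support.
Lags with overlap: k = -2 to 3.
  r_xh[-2] = x[2]*h[0] = -3
  r_xh[-1] = x[1]*h[0] + x[2]*h[1] = 5
  r_xh[0] = x[0]*h[0] + x[1]*h[1] + x[2]*h[2] = 6
  r_xh[1] = x[0]*h[1] + x[1]*h[2] + x[2]*h[3] = 12
  r_xh[2] = x[0]*h[2] + x[1]*h[3] = 6
  r_xh[3] = x[0]*h[3] = 4
r_xh = [-3, 5, 6, 12, 6, 4] (for k = -2, ..., 3)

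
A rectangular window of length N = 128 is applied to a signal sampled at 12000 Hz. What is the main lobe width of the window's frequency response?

For a rectangular window of length N,
the main lobe width in frequency is 2*f_s/N.
= 2*12000/128 = 375/2 Hz
This determines the minimum frequency separation for resolving two sinusoids.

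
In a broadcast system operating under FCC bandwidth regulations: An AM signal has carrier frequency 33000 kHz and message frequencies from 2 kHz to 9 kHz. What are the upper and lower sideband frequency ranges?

Upper sideband (USB) = fc + [fm_low, fm_high] = 33000 + [2, 9] = [33002, 33009] kHz
Lower sideband (LSB) = fc - [fm_high, fm_low] = 33000 - [9, 2] = [32991, 32998] kHz
Total occupied spectrum: 32991 kHz to 33009 kHz (plus carrier at 33000 kHz)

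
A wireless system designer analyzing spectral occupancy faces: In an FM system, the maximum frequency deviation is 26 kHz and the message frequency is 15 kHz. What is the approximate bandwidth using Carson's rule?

Carson's rule: BW = 2*(delta_f + f_m)
= 2*(26 + 15) kHz = 82 kHz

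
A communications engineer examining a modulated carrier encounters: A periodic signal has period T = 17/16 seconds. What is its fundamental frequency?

The fundamental frequency is the reciprocal of the period.
f = 1/T = 1/(17/16) = 16/17 Hz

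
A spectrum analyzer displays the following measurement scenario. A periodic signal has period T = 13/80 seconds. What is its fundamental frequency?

The fundamental frequency is the reciprocal of the period.
f = 1/T = 1/(13/80) = 80/13 Hz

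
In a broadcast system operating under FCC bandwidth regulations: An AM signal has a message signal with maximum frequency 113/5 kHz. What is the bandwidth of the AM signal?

In AM (double-sideband), the bandwidth is twice the message frequency.
BW = 2 * f_m = 2 * 113/5 kHz = 226/5 kHz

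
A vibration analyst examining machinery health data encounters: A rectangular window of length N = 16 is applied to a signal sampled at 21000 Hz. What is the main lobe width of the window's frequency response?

For a rectangular window of length N,
the main lobe width in frequency is 2*f_s/N.
= 2*21000/16 = 2625 Hz
This determines the minimum frequency separation for resolving two sinusoids.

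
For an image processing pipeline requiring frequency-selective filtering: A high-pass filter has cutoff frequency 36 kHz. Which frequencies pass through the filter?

A high-pass filter passes all frequencies above the cutoff frequency 36 kHz and attenuates lower frequencies.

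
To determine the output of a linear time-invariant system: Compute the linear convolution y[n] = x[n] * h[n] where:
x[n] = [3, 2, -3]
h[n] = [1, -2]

y[n] = sum_k x[k]*h[n-k]. Output length = len(x) + len(h) - 1 = 3 + 2 - 1 = 4.
y[0] = 3*1 = 3
y[1] = 2*1 + 3*-2 = -4
y[2] = -3*1 + 2*-2 = -7
y[3] = -3*-2 = 6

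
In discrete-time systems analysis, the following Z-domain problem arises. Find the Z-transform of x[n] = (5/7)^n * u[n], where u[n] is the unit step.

The Z-transform of a^n * u[n] is z/(z-a) for |z| > |a|.
Here a = 5/7, so X(z) = z/(z - (5/7)) = 7z/(7z - 5)
ROC: |z| > 5/7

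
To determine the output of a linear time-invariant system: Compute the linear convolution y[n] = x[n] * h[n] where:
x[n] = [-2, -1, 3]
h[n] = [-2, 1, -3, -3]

y[n] = sum_k x[k]*h[n-k]. Output length = len(x) + len(h) - 1 = 3 + 4 - 1 = 6.
y[0] = -2*-2 = 4
y[1] = -1*-2 + -2*1 = 0
y[2] = 3*-2 + -1*1 + -2*-3 = -1
y[3] = 3*1 + -1*-3 + -2*-3 = 12
y[4] = 3*-3 + -1*-3 = -6
y[5] = 3*-3 = -9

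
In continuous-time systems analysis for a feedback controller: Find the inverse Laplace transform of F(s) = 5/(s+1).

Standard pair: k/(s+a) <-> k*e^(-at)*u(t)
With k=5, a=1: f(t) = 5*e^(-t)*u(t)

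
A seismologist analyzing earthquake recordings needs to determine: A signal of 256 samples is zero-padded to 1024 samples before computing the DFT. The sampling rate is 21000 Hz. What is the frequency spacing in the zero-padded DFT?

Original DFT: N = 256, resolution = f_s/N = 21000/256 = 2625/32 Hz
Zero-padded DFT: N = 1024, resolution = f_s/N = 21000/1024 = 2625/128 Hz
Zero-padding interpolates the spectrum (finer frequency grid)
but does NOT improve the true spectral resolution (ability to resolve close frequencies).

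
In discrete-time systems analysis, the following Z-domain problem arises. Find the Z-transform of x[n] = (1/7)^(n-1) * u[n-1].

Time-shifting property: if X(z) = Z{x[n]}, then Z{x[n-d]} = z^(-d) * X(z)
X(z) = z/(z - 1/7) for x[n] = (1/7)^n * u[n]
Z{x[n-1]} = z^(-1) * z/(z - 1/7) = 1/(z - 1/7)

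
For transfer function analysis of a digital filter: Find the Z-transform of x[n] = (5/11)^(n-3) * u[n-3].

Time-shifting property: if X(z) = Z{x[n]}, then Z{x[n-d]} = z^(-d) * X(z)
X(z) = z/(z - 5/11) for x[n] = (5/11)^n * u[n]
Z{x[n-3]} = z^(-3) * z/(z - 5/11) = z^(-2)/(z - 5/11)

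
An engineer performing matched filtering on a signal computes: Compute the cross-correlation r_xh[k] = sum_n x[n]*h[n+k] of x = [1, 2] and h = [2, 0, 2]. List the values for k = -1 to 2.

Both sequences indexed from 0 and zero outside their support.
Lags with overlap: k = -1 to 2.
  r_xh[-1] = x[1]*h[0] = 4
  r_xh[0] = x[0]*h[0] + x[1]*h[1] = 2
  r_xh[1] = x[0]*h[1] + x[1]*h[2] = 4
  r_xh[2] = x[0]*h[2] = 2
r_xh = [4, 2, 4, 2] (for k = -1, ..., 2)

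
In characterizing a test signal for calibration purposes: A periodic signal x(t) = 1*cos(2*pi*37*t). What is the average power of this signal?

Average power of A*cos(wt) is A^2/2.
P = 1^2 / 2 = 1/2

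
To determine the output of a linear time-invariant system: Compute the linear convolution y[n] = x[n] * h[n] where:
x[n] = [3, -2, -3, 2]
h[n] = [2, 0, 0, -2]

y[n] = sum_k x[k]*h[n-k]. Output length = len(x) + len(h) - 1 = 4 + 4 - 1 = 7.
y[0] = 3*2 = 6
y[1] = -2*2 + 3*0 = -4
y[2] = -3*2 + -2*0 + 3*0 = -6
y[3] = 2*2 + -3*0 + -2*0 + 3*-2 = -2
y[4] = 2*0 + -3*0 + -2*-2 = 4
y[5] = 2*0 + -3*-2 = 6
y[6] = 2*-2 = -4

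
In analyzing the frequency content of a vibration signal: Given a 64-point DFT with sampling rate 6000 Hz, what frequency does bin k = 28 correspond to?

The frequency of DFT bin k is: f_k = k * f_s / N
f_28 = 28 * 6000 / 64 = 2625 Hz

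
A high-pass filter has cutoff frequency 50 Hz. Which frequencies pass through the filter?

A high-pass filter passes all frequencies above the cutoff frequency 50 Hz and attenuates lower frequencies.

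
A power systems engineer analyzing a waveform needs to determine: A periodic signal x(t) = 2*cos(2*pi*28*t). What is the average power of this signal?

Average power of A*cos(wt) is A^2/2.
P = 2^2 / 2 = 4/2 = 2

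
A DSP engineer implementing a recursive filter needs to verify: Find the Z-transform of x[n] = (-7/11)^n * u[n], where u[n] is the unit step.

The Z-transform of a^n * u[n] is z/(z-a) for |z| > |a|.
Here a = -7/11, so X(z) = z/(z - (-7/11)) = 11z/(11z + 7)
ROC: |z| > 7/11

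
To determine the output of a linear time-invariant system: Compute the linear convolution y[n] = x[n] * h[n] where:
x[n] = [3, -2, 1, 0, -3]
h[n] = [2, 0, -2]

y[n] = sum_k x[k]*h[n-k]. Output length = len(x) + len(h) - 1 = 5 + 3 - 1 = 7.
y[0] = 3*2 = 6
y[1] = -2*2 + 3*0 = -4
y[2] = 1*2 + -2*0 + 3*-2 = -4
y[3] = 0*2 + 1*0 + -2*-2 = 4
y[4] = -3*2 + 0*0 + 1*-2 = -8
y[5] = -3*0 + 0*-2 = 0
y[6] = -3*-2 = 6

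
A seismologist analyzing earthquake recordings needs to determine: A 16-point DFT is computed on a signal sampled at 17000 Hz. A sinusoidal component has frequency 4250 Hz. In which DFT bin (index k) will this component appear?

DFT frequency resolution = f_s/N = 17000/16 = 2125/2 Hz
Bin index k = f_signal / resolution = 4250 / 2125/2 = 4
The signal frequency 4250 Hz falls in DFT bin k = 4.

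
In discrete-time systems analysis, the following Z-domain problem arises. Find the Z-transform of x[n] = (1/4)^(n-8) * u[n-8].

Time-shifting property: if X(z) = Z{x[n]}, then Z{x[n-d]} = z^(-d) * X(z)
X(z) = z/(z - 1/4) for x[n] = (1/4)^n * u[n]
Z{x[n-8]} = z^(-8) * z/(z - 1/4) = z^(-7)/(z - 1/4)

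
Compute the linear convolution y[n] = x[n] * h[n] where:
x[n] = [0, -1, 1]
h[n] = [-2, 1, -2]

y[n] = sum_k x[k]*h[n-k]. Output length = len(x) + len(h) - 1 = 3 + 3 - 1 = 5.
y[0] = 0*-2 = 0
y[1] = -1*-2 + 0*1 = 2
y[2] = 1*-2 + -1*1 + 0*-2 = -3
y[3] = 1*1 + -1*-2 = 3
y[4] = 1*-2 = -2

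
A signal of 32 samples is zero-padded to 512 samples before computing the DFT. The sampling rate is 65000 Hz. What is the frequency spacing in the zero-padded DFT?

Original DFT: N = 32, resolution = f_s/N = 65000/32 = 8125/4 Hz
Zero-padded DFT: N = 512, resolution = f_s/N = 65000/512 = 8125/64 Hz
Zero-padding interpolates the spectrum (finer frequency grid)
but does NOT improve the true spectral resolution (ability to resolve close frequencies).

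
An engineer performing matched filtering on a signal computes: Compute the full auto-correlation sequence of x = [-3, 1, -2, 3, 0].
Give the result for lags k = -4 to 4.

r_xx[k] = sum_m x[m]*x[m+k], indexed from 0, for k = -4 to 4:
  r_xx[-4] = x[4]*x[0] = 0
  r_xx[-3] = x[3]*x[0] + x[4]*x[1] = -9
  r_xx[-2] = x[2]*x[0] + x[3]*x[1] + x[4]*x[2] = 9
  r_xx[-1] = x[1]*x[0] + x[2]*x[1] + x[3]*x[2] + x[4]*x[3] = -11
  r_xx[0] = x[0]*x[0] + x[1]*x[1] + x[2]*x[2] + x[3]*x[3] + x[4]*x[4] = 23
  r_xx[1] = x[0]*x[1] + x[1]*x[2] + x[2]*x[3] + x[3]*x[4] = -11
  r_xx[2] = x[0]*x[2] + x[1]*x[3] + x[2]*x[4] = 9
  r_xx[3] = x[0]*x[3] + x[1]*x[4] = -9
  r_xx[4] = x[0]*x[4] = 0
r_xx = [0, -9, 9, -11, 23, -11, 9, -9, 0]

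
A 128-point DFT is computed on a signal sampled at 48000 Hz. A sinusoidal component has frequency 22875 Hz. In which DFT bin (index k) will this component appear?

DFT frequency resolution = f_s/N = 48000/128 = 375 Hz
Bin index k = f_signal / resolution = 22875 / 375 = 61
The signal frequency 22875 Hz falls in DFT bin k = 61.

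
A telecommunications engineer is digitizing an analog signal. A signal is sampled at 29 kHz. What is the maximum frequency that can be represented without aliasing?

The maximum frequency that can be represented without aliasing
is the Nyquist frequency: f_max = f_s / 2 = 29 kHz / 2 = 29/2 kHz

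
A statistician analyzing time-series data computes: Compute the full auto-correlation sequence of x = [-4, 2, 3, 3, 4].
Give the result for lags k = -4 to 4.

r_xx[k] = sum_m x[m]*x[m+k], indexed from 0, for k = -4 to 4:
  r_xx[-4] = x[4]*x[0] = -16
  r_xx[-3] = x[3]*x[0] + x[4]*x[1] = -4
  r_xx[-2] = x[2]*x[0] + x[3]*x[1] + x[4]*x[2] = 6
  r_xx[-1] = x[1]*x[0] + x[2]*x[1] + x[3]*x[2] + x[4]*x[3] = 19
  r_xx[0] = x[0]*x[0] + x[1]*x[1] + x[2]*x[2] + x[3]*x[3] + x[4]*x[4] = 54
  r_xx[1] = x[0]*x[1] + x[1]*x[2] + x[2]*x[3] + x[3]*x[4] = 19
  r_xx[2] = x[0]*x[2] + x[1]*x[3] + x[2]*x[4] = 6
  r_xx[3] = x[0]*x[3] + x[1]*x[4] = -4
  r_xx[4] = x[0]*x[4] = -16
r_xx = [-16, -4, 6, 19, 54, 19, 6, -4, -16]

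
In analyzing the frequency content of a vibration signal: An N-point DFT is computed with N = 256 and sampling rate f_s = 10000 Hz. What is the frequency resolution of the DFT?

DFT frequency resolution = f_s / N
= 10000 / 256 = 625/16 Hz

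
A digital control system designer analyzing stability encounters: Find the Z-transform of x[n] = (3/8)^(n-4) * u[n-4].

Time-shifting property: if X(z) = Z{x[n]}, then Z{x[n-d]} = z^(-d) * X(z)
X(z) = z/(z - 3/8) for x[n] = (3/8)^n * u[n]
Z{x[n-4]} = z^(-4) * z/(z - 3/8) = z^(-3)/(z - 3/8)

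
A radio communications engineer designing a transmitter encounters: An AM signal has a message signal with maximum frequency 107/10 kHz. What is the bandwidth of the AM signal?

In AM (double-sideband), the bandwidth is twice the message frequency.
BW = 2 * f_m = 2 * 107/10 kHz = 107/5 kHz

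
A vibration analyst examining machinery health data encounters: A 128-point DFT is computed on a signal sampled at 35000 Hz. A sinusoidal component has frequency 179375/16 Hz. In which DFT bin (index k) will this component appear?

DFT frequency resolution = f_s/N = 35000/128 = 4375/16 Hz
Bin index k = f_signal / resolution = 179375/16 / 4375/16 = 41
The signal frequency 179375/16 Hz falls in DFT bin k = 41.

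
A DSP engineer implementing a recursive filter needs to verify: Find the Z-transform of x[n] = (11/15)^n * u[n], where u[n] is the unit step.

The Z-transform of a^n * u[n] is z/(z-a) for |z| > |a|.
Here a = 11/15, so X(z) = z/(z - (11/15)) = 15z/(15z - 11)
ROC: |z| > 11/15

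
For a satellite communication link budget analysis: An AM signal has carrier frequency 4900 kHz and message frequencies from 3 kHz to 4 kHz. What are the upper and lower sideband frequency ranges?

Upper sideband (USB) = fc + [fm_low, fm_high] = 4900 + [3, 4] = [4903, 4904] kHz
Lower sideband (LSB) = fc - [fm_high, fm_low] = 4900 - [4, 3] = [4896, 4897] kHz
Total occupied spectrum: 4896 kHz to 4904 kHz (plus carrier at 4900 kHz)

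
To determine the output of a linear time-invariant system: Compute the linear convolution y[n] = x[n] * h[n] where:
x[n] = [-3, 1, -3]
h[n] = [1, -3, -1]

y[n] = sum_k x[k]*h[n-k]. Output length = len(x) + len(h) - 1 = 3 + 3 - 1 = 5.
y[0] = -3*1 = -3
y[1] = 1*1 + -3*-3 = 10
y[2] = -3*1 + 1*-3 + -3*-1 = -3
y[3] = -3*-3 + 1*-1 = 8
y[4] = -3*-1 = 3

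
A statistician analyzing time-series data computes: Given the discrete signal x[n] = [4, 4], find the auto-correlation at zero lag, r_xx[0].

The auto-correlation at zero lag r_xx[0] equals the signal energy.
r_xx[0] = sum of x[n]^2 = 4^2 + 4^2
= 16 + 16 = 32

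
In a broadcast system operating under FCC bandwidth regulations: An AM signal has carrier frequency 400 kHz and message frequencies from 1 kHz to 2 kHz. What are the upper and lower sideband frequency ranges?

Upper sideband (USB) = fc + [fm_low, fm_high] = 400 + [1, 2] = [401, 402] kHz
Lower sideband (LSB) = fc - [fm_high, fm_low] = 400 - [2, 1] = [398, 399] kHz
Total occupied spectrum: 398 kHz to 402 kHz (plus carrier at 400 kHz)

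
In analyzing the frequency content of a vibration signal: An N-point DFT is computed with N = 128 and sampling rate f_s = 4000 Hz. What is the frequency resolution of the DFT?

DFT frequency resolution = f_s / N
= 4000 / 128 = 125/4 Hz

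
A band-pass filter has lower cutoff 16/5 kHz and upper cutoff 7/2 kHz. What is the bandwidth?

Bandwidth = f_high - f_low
= 7/2 kHz - 16/5 kHz = 3/10 kHz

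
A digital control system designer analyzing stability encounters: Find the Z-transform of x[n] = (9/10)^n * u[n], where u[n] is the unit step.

The Z-transform of a^n * u[n] is z/(z-a) for |z| > |a|.
Here a = 9/10, so X(z) = z/(z - (9/10)) = 10z/(10z - 9)
ROC: |z| > 9/10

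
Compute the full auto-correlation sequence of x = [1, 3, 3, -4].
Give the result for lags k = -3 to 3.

r_xx[k] = sum_m x[m]*x[m+k], indexed from 0, for k = -3 to 3:
  r_xx[-3] = x[3]*x[0] = -4
  r_xx[-2] = x[2]*x[0] + x[3]*x[1] = -9
  r_xx[-1] = x[1]*x[0] + x[2]*x[1] + x[3]*x[2] = 0
  r_xx[0] = x[0]*x[0] + x[1]*x[1] + x[2]*x[2] + x[3]*x[3] = 35
  r_xx[1] = x[0]*x[1] + x[1]*x[2] + x[2]*x[3] = 0
  r_xx[2] = x[0]*x[2] + x[1]*x[3] = -9
  r_xx[3] = x[0]*x[3] = -4
r_xx = [-4, -9, 0, 35, 0, -9, -4]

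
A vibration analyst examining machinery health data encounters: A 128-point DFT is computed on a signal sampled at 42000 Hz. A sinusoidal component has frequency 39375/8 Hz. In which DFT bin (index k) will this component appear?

DFT frequency resolution = f_s/N = 42000/128 = 2625/8 Hz
Bin index k = f_signal / resolution = 39375/8 / 2625/8 = 15
The signal frequency 39375/8 Hz falls in DFT bin k = 15.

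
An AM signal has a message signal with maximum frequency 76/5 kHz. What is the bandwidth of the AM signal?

In AM (double-sideband), the bandwidth is twice the message frequency.
BW = 2 * f_m = 2 * 76/5 kHz = 152/5 kHz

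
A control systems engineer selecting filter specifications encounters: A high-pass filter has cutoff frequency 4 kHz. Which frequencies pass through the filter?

A high-pass filter passes all frequencies above the cutoff frequency 4 kHz and attenuates lower frequencies.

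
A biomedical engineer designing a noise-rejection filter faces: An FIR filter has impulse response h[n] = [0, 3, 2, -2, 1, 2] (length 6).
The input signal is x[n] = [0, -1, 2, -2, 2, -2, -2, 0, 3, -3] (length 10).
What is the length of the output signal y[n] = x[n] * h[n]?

For linear convolution, the output length is:
len(y) = len(x) + len(h) - 1 = 10 + 6 - 1 = 15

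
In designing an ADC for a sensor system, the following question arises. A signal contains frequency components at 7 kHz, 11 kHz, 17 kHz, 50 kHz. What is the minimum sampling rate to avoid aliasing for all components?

The highest frequency component is f_max = 50 kHz.
Nyquist rate = 2 * f_max = 2 * 50 kHz = 100 kHz.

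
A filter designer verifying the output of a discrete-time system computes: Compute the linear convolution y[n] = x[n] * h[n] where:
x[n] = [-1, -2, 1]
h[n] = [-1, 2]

y[n] = sum_k x[k]*h[n-k]. Output length = len(x) + len(h) - 1 = 3 + 2 - 1 = 4.
y[0] = -1*-1 = 1
y[1] = -2*-1 + -1*2 = 0
y[2] = 1*-1 + -2*2 = -5
y[3] = 1*2 = 2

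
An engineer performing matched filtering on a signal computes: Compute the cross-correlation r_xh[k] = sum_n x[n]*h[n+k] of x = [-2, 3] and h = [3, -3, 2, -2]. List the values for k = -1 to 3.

Both sequences indexed from 0 and zero outside their support.
Lags with overlap: k = -1 to 3.
  r_xh[-1] = x[1]*h[0] = 9
  r_xh[0] = x[0]*h[0] + x[1]*h[1] = -15
  r_xh[1] = x[0]*h[1] + x[1]*h[2] = 12
  r_xh[2] = x[0]*h[2] + x[1]*h[3] = -10
  r_xh[3] = x[0]*h[3] = 4
r_xh = [9, -15, 12, -10, 4] (for k = -1, ..., 3)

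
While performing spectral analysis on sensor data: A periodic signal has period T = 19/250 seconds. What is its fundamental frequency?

The fundamental frequency is the reciprocal of the period.
f = 1/T = 1/(19/250) = 250/19 Hz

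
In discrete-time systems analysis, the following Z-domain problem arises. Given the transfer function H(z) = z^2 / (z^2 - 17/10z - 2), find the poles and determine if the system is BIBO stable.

Poles are roots of the denominator: z^2 - 17/10z - 2 = 0.
Quadratic formula: z = [-(-17/10) +/- sqrt((-17/10)^2 - 4*(-2))] / 2
Discriminant = 289/100 + 8 = 1089/100; sqrt = 33/10.
z = (17/10 +/- 33/10) / 2 => z = 5/2 or z = -4/5.
|p1| = 5/2, |p2| = 4/5.
For BIBO stability, all poles must lie inside the unit circle (|p| < 1).
System is UNSTABLE since at least one |p| >= 1.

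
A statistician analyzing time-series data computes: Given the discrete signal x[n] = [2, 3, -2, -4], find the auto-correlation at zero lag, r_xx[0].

The auto-correlation at zero lag r_xx[0] equals the signal energy.
r_xx[0] = sum of x[n]^2 = 2^2 + 3^2 + (-2)^2 + (-4)^2
= 4 + 9 + 4 + 16 = 33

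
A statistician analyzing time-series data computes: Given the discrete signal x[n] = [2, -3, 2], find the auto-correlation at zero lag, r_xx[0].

The auto-correlation at zero lag r_xx[0] equals the signal energy.
r_xx[0] = sum of x[n]^2 = 2^2 + (-3)^2 + 2^2
= 4 + 9 + 4 = 17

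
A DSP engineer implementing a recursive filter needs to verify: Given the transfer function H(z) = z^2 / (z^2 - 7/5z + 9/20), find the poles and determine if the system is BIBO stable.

Poles are roots of the denominator: z^2 - 7/5z + 9/20 = 0.
Quadratic formula: z = [-(-7/5) +/- sqrt((-7/5)^2 - 4*(9/20))] / 2
Discriminant = 49/25 - 9/5 = 4/25; sqrt = 2/5.
z = (7/5 +/- 2/5) / 2 => z = 9/10 or z = 1/2.
|p1| = 9/10, |p2| = 1/2.
For BIBO stability, all poles must lie inside the unit circle (|p| < 1).
System is STABLE since both |p| < 1.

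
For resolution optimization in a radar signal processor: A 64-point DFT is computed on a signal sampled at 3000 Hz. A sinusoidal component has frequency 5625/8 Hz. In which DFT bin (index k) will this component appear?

DFT frequency resolution = f_s/N = 3000/64 = 375/8 Hz
Bin index k = f_signal / resolution = 5625/8 / 375/8 = 15
The signal frequency 5625/8 Hz falls in DFT bin k = 15.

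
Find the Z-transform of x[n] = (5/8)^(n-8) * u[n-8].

Time-shifting property: if X(z) = Z{x[n]}, then Z{x[n-d]} = z^(-d) * X(z)
X(z) = z/(z - 5/8) for x[n] = (5/8)^n * u[n]
Z{x[n-8]} = z^(-8) * z/(z - 5/8) = z^(-7)/(z - 5/8)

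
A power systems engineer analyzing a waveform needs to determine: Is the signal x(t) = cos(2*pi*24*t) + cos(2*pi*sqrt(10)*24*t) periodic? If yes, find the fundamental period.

f1 = 24 Hz, f2 = 24*sqrt(10) Hz
Ratio f2/f1 = sqrt(10), which is irrational.
Since the frequency ratio is irrational, no common period exists.
The signal is not periodic.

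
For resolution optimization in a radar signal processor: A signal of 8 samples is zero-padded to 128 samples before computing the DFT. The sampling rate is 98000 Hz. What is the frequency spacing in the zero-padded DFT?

Original DFT: N = 8, resolution = f_s/N = 98000/8 = 12250 Hz
Zero-padded DFT: N = 128, resolution = f_s/N = 98000/128 = 6125/8 Hz
Zero-padding interpolates the spectrum (finer frequency grid)
but does NOT improve the true spectral resolution (ability to resolve close frequencies).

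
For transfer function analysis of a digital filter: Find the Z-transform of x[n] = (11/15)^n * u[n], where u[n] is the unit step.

The Z-transform of a^n * u[n] is z/(z-a) for |z| > |a|.
Here a = 11/15, so X(z) = z/(z - (11/15)) = 15z/(15z - 11)
ROC: |z| > 11/15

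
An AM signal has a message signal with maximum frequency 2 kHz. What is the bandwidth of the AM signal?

In AM (double-sideband), the bandwidth is twice the message frequency.
BW = 2 * f_m = 2 * 2 kHz = 4 kHz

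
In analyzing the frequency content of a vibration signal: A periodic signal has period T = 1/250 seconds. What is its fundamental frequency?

The fundamental frequency is the reciprocal of the period.
f = 1/T = 1/(1/250) = 250 Hz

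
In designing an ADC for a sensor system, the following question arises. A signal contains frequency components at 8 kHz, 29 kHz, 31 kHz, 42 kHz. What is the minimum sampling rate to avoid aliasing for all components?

The highest frequency component is f_max = 42 kHz.
Nyquist rate = 2 * f_max = 2 * 42 kHz = 84 kHz.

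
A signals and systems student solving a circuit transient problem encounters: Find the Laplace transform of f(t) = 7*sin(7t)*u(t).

Standard pair: sin(wt)*u(t) <-> w/(s^2+w^2)
With w = 7: L{7*sin(7t)*u(t)} = 49/(s^2+49)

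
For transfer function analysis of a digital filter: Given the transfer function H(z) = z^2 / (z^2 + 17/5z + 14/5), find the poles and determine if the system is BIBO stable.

Poles are roots of the denominator: z^2 + 17/5z + 14/5 = 0.
Quadratic formula: z = [-(17/5) +/- sqrt((17/5)^2 - 4*(14/5))] / 2
Discriminant = 289/25 - 56/5 = 9/25; sqrt = 3/5.
z = (-17/5 +/- 3/5) / 2 => z = -7/5 or z = -2.
|p1| = 7/5, |p2| = 2.
For BIBO stability, all poles must lie inside the unit circle (|p| < 1).
System is UNSTABLE since at least one |p| >= 1.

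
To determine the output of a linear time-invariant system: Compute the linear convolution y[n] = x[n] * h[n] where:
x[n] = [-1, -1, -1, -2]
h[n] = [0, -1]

y[n] = sum_k x[k]*h[n-k]. Output length = len(x) + len(h) - 1 = 4 + 2 - 1 = 5.
y[0] = -1*0 = 0
y[1] = -1*0 + -1*-1 = 1
y[2] = -1*0 + -1*-1 = 1
y[3] = -2*0 + -1*-1 = 1
y[4] = -2*-1 = 2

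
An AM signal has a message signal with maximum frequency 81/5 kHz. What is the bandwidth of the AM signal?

In AM (double-sideband), the bandwidth is twice the message frequency.
BW = 2 * f_m = 2 * 81/5 kHz = 162/5 kHz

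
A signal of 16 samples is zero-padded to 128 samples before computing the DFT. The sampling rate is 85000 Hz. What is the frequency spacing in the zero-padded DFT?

Original DFT: N = 16, resolution = f_s/N = 85000/16 = 10625/2 Hz
Zero-padded DFT: N = 128, resolution = f_s/N = 85000/128 = 10625/16 Hz
Zero-padding interpolates the spectrum (finer frequency grid)
but does NOT improve the true spectral resolution (ability to resolve close frequencies).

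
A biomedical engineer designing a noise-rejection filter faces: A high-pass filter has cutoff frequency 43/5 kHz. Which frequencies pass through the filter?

A high-pass filter passes all frequencies above the cutoff frequency 43/5 kHz and attenuates lower frequencies.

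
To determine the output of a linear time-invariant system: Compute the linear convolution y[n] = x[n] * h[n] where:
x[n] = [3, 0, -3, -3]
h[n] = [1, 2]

y[n] = sum_k x[k]*h[n-k]. Output length = len(x) + len(h) - 1 = 4 + 2 - 1 = 5.
y[0] = 3*1 = 3
y[1] = 0*1 + 3*2 = 6
y[2] = -3*1 + 0*2 = -3
y[3] = -3*1 + -3*2 = -9
y[4] = -3*2 = -6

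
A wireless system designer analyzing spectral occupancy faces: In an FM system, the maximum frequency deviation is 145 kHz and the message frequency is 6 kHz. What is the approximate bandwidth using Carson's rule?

Carson's rule: BW = 2*(delta_f + f_m)
= 2*(145 + 6) kHz = 302 kHz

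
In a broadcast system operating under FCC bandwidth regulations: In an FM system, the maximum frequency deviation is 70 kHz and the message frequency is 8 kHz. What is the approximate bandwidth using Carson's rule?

Carson's rule: BW = 2*(delta_f + f_m)
= 2*(70 + 8) kHz = 156 kHz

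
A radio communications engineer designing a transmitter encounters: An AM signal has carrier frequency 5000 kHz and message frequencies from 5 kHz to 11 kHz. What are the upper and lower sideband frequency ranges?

Upper sideband (USB) = fc + [fm_low, fm_high] = 5000 + [5, 11] = [5005, 5011] kHz
Lower sideband (LSB) = fc - [fm_high, fm_low] = 5000 - [11, 5] = [4989, 4995] kHz
Total occupied spectrum: 4989 kHz to 5011 kHz (plus carrier at 5000 kHz)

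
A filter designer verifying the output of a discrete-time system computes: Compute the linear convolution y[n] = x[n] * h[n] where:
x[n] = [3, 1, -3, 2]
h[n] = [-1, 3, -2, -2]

y[n] = sum_k x[k]*h[n-k]. Output length = len(x) + len(h) - 1 = 4 + 4 - 1 = 7.
y[0] = 3*-1 = -3
y[1] = 1*-1 + 3*3 = 8
y[2] = -3*-1 + 1*3 + 3*-2 = 0
y[3] = 2*-1 + -3*3 + 1*-2 + 3*-2 = -19
y[4] = 2*3 + -3*-2 + 1*-2 = 10
y[5] = 2*-2 + -3*-2 = 2
y[6] = 2*-2 = -4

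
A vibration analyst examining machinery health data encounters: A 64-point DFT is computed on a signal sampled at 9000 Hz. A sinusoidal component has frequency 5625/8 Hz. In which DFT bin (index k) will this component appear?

DFT frequency resolution = f_s/N = 9000/64 = 1125/8 Hz
Bin index k = f_signal / resolution = 5625/8 / 1125/8 = 5
The signal frequency 5625/8 Hz falls in DFT bin k = 5.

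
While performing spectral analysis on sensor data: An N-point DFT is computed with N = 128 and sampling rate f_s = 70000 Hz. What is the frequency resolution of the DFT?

DFT frequency resolution = f_s / N
= 70000 / 128 = 4375/8 Hz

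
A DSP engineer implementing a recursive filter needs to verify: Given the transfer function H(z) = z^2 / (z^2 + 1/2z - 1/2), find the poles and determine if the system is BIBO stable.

Poles are roots of the denominator: z^2 + 1/2z - 1/2 = 0.
Quadratic formula: z = [-(1/2) +/- sqrt((1/2)^2 - 4*(-1/2))] / 2
Discriminant = 1/4 + 2 = 9/4; sqrt = 3/2.
z = (-1/2 +/- 3/2) / 2 => z = 1/2 or z = -1.
|p1| = 1, |p2| = 1/2.
For BIBO stability, all poles must lie inside the unit circle (|p| < 1).
System is UNSTABLE since at least one |p| >= 1.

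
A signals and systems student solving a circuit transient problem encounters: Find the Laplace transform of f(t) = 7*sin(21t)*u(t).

Standard pair: sin(wt)*u(t) <-> w/(s^2+w^2)
With w = 21: L{7*sin(21t)*u(t)} = 147/(s^2+441)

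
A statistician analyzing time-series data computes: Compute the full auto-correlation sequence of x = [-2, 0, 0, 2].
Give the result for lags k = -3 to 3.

r_xx[k] = sum_m x[m]*x[m+k], indexed from 0, for k = -3 to 3:
  r_xx[-3] = x[3]*x[0] = -4
  r_xx[-2] = x[2]*x[0] + x[3]*x[1] = 0
  r_xx[-1] = x[1]*x[0] + x[2]*x[1] + x[3]*x[2] = 0
  r_xx[0] = x[0]*x[0] + x[1]*x[1] + x[2]*x[2] + x[3]*x[3] = 8
  r_xx[1] = x[0]*x[1] + x[1]*x[2] + x[2]*x[3] = 0
  r_xx[2] = x[0]*x[2] + x[1]*x[3] = 0
  r_xx[3] = x[0]*x[3] = -4
r_xx = [-4, 0, 0, 8, 0, 0, -4]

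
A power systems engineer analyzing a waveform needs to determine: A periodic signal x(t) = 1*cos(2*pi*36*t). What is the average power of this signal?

Average power of A*cos(wt) is A^2/2.
P = 1^2 / 2 = 1/2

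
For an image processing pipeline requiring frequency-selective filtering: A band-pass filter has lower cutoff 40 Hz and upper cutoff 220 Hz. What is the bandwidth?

Bandwidth = f_high - f_low
= 220 Hz - 40 Hz = 180 Hz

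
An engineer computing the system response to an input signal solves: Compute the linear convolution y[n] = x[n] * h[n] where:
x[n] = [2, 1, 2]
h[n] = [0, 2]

y[n] = sum_k x[k]*h[n-k]. Output length = len(x) + len(h) - 1 = 3 + 2 - 1 = 4.
y[0] = 2*0 = 0
y[1] = 1*0 + 2*2 = 4
y[2] = 2*0 + 1*2 = 2
y[3] = 2*2 = 4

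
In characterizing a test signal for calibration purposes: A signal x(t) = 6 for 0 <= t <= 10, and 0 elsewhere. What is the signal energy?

Energy = integral of |x(t)|^2 dt over the signal duration
= 6^2 * 10 = 36 * 10 = 360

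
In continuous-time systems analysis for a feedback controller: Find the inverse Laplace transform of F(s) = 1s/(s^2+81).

Standard pair: s/(s^2+w^2) <-> cos(wt)*u(t)
With k=1, w=9: f(t) = cos(9t)*u(t)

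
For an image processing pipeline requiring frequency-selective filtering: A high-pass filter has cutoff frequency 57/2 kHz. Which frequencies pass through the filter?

A high-pass filter passes all frequencies above the cutoff frequency 57/2 kHz and attenuates lower frequencies.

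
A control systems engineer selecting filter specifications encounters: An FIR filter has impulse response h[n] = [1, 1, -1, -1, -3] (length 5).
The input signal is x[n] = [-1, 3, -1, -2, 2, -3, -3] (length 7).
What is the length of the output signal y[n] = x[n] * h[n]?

For linear convolution, the output length is:
len(y) = len(x) + len(h) - 1 = 7 + 5 - 1 = 11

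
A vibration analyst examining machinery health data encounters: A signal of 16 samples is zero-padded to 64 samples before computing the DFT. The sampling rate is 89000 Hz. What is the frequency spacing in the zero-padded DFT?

Original DFT: N = 16, resolution = f_s/N = 89000/16 = 11125/2 Hz
Zero-padded DFT: N = 64, resolution = f_s/N = 89000/64 = 11125/8 Hz
Zero-padding interpolates the spectrum (finer frequency grid)
but does NOT improve the true spectral resolution (ability to resolve close frequencies).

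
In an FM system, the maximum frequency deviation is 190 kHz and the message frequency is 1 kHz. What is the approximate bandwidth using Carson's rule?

Carson's rule: BW = 2*(delta_f + f_m)
= 2*(190 + 1) kHz = 382 kHz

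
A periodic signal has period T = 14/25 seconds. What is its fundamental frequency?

The fundamental frequency is the reciprocal of the period.
f = 1/T = 1/(14/25) = 25/14 Hz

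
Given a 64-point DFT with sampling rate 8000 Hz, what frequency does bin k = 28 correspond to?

The frequency of DFT bin k is: f_k = k * f_s / N
f_28 = 28 * 8000 / 64 = 3500 Hz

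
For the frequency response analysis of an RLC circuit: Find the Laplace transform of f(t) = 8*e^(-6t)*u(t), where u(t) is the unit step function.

Standard Laplace transform pair:
e^(-at)*u(t) <-> 1/(s+a)
With a = 6: L{8*e^(-6t)*u(t)} = 8/(s+6), ROC: Re(s) > -6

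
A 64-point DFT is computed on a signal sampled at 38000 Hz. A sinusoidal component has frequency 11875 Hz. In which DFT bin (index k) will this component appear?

DFT frequency resolution = f_s/N = 38000/64 = 2375/4 Hz
Bin index k = f_signal / resolution = 11875 / 2375/4 = 20
The signal frequency 11875 Hz falls in DFT bin k = 20.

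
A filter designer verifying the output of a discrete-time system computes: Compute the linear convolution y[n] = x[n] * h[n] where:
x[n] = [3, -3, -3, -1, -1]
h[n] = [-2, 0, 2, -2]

y[n] = sum_k x[k]*h[n-k]. Output length = len(x) + len(h) - 1 = 5 + 4 - 1 = 8.
y[0] = 3*-2 = -6
y[1] = -3*-2 + 3*0 = 6
y[2] = -3*-2 + -3*0 + 3*2 = 12
y[3] = -1*-2 + -3*0 + -3*2 + 3*-2 = -10
y[4] = -1*-2 + -1*0 + -3*2 + -3*-2 = 2
y[5] = -1*0 + -1*2 + -3*-2 = 4
y[6] = -1*2 + -1*-2 = 0
y[7] = -1*-2 = 2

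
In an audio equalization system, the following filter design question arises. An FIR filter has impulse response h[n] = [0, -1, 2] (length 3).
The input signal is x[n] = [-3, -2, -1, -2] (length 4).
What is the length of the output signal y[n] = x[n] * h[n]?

For linear convolution, the output length is:
len(y) = len(x) + len(h) - 1 = 4 + 3 - 1 = 6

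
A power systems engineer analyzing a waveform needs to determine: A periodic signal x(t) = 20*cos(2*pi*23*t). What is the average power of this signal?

Average power of A*cos(wt) is A^2/2.
P = 20^2 / 2 = 400/2 = 200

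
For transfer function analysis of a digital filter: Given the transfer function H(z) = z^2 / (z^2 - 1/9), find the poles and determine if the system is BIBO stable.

Poles are roots of the denominator: z^2 - 1/9 = 0.
Quadratic formula: z = [-(0) +/- sqrt((0)^2 - 4*(-1/9))] / 2
Discriminant = 0 + 4/9 = 4/9; sqrt = 2/3.
z = (0 +/- 2/3) / 2 => z = 1/3 or z = -1/3.
|p1| = 1/3, |p2| = 1/3.
For BIBO stability, all poles must lie inside the unit circle (|p| < 1).
System is STABLE since both |p| < 1.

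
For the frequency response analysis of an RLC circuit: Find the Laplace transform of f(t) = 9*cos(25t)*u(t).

Standard pair: cos(wt)*u(t) <-> s/(s^2+w^2)
With w = 25: L{9*cos(25t)*u(t)} = 9s/(s^2+625)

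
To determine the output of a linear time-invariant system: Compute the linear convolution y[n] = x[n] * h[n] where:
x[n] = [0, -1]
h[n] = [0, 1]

y[n] = sum_k x[k]*h[n-k]. Output length = len(x) + len(h) - 1 = 2 + 2 - 1 = 3.
y[0] = 0*0 = 0
y[1] = -1*0 + 0*1 = 0
y[2] = -1*1 = -1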